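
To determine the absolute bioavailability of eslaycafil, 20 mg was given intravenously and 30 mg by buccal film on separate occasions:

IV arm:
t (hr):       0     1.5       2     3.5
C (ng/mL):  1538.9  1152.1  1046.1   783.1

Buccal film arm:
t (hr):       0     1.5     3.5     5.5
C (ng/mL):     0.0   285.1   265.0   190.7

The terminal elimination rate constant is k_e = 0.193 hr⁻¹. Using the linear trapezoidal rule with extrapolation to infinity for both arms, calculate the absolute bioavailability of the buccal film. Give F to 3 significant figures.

F = 0.184

Trapezoidal AUC_0→3.5 (IV):
  [0→1.5]: (1538.9+1152.1)/2 × 1.5 = 2018.25
  [1.5→2]: (1152.1+1046.1)/2 × 0.5 = 549.55
  [2→3.5]: (1046.1+783.1)/2 × 1.5 = 1371.9
  Sum = 3939.7 ng/mL·hr
IV tail: 783.1/0.193 = 4057.513; AUC_iv,0→∞ = 3939.7 + 4057.513 = 7997.213 ng/mL·hr
Trapezoidal AUC_0→5.5 (buccal film):
  [0→1.5]: (0.0+285.1)/2 × 1.5 = 213.825
  [1.5→3.5]: (285.1+265.0)/2 × 2 = 550.1
  [3.5→5.5]: (265.0+190.7)/2 × 2 = 455.7
  Sum = 1219.625 ng/mL·hr
buccal film tail: 190.7/0.193 = 988.083; AUC_ev,0→∞ = 1219.625 + 988.083 = 2207.708 ng/mL·hr
F = (AUC_ev/D_ev)/(AUC_iv/D_iv) = (2207.708/30)/(7997.213/20) = 73.5903/399.86065 = 0.1840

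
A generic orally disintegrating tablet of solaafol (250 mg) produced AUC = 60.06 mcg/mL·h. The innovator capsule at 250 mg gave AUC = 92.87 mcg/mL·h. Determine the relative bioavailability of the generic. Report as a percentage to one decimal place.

F_rel = (AUC_test/D_test) / (AUC_ref/D_ref)
      = (60.06/250) / (92.87/250)
      = 0.24024 / 0.37148 = 0.6467 = 64.67%

F_rel = 64.7%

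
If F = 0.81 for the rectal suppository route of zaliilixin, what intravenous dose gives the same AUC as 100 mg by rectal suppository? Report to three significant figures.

D_iv = 81.0 mg

Systemic exposure from an extravascular dose = F × D_ev, so the equivalent IV dose is F × D_ev.
D_iv = F × D_ev = 0.81 × 100 = 81 mg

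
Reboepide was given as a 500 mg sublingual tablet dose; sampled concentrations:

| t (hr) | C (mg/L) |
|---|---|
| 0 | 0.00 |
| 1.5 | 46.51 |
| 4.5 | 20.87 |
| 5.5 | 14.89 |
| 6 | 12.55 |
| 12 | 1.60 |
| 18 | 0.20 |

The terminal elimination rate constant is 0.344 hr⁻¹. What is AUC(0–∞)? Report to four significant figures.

AUC = 209.1 mg/L·hr

Trapezoidal AUC_0→18:
  [0→1.5]: (0.00+46.51)/2 × 1.5 = 34.8825
  [1.5→4.5]: (46.51+20.87)/2 × 3 = 101.07
  [4.5→5.5]: (20.87+14.89)/2 × 1 = 17.88
  [5.5→6]: (14.89+12.55)/2 × 0.5 = 6.86
  [6→12]: (12.55+1.60)/2 × 6 = 42.45
  [12→18]: (1.60+0.20)/2 × 6 = 5.4
  Sum = 208.5425 mg/L·hr
Extrapolated tail: C_last / k_e = 0.20 / 0.344 = 0.581
AUC_0→∞ = 208.5425 + 0.581 = 209.1235 mg/L·hr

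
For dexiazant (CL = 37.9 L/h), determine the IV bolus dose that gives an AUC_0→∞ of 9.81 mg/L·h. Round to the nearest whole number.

Dose = 372 mg

Dose_iv = CL × AUC_0→∞
     = 37.9 × 9.81 = 371.799 mg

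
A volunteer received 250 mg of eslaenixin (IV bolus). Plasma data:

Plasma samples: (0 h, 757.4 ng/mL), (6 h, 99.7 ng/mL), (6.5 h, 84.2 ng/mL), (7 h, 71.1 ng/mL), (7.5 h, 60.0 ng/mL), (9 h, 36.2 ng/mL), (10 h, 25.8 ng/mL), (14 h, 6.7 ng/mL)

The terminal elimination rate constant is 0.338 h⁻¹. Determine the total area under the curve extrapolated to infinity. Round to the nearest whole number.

Trapezoidal AUC_0→14:
  [0→6]: (757.4+99.7)/2 × 6 = 2571.3
  [6→6.5]: (99.7+84.2)/2 × 0.5 = 45.975
  [6.5→7]: (84.2+71.1)/2 × 0.5 = 38.825
  [7→7.5]: (71.1+60.0)/2 × 0.5 = 32.775
  [7.5→9]: (60.0+36.2)/2 × 1.5 = 72.15
  [9→10]: (36.2+25.8)/2 × 1 = 31.0
  [10→14]: (25.8+6.7)/2 × 4 = 65.0
  Sum = 2857.025 ng/mL·h
Extrapolated tail: C_last / k_e = 6.7 / 0.338 = 19.822
AUC_0→∞ = 2857.025 + 19.822 = 2876.847 ng/mL·h

AUC = 2877 ng/mL·h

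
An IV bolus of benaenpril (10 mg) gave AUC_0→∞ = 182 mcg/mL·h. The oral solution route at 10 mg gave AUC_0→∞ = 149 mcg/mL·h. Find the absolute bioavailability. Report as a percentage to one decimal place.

F = 81.9%

F = (AUC_ev / D_ev) / (AUC_iv / D_iv)
  = (149/10) / (182/10)
  = 14.9 / 18.2 = 0.8187
  = 81.87%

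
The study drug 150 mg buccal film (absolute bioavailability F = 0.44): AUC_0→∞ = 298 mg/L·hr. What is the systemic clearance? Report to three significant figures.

CL = F × Dose / AUC_0→∞
   = 0.44 × 150 / 298 = 0.221477 L/hr

CL = 0.221 L/hr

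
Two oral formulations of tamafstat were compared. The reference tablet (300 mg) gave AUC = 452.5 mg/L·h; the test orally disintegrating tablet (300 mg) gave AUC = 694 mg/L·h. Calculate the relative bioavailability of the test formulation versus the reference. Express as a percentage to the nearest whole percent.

F_rel = 153%

F_rel = (AUC_test/D_test) / (AUC_ref/D_ref)
      = (694/300) / (452.5/300)
      = 2.31333 / 1.50833 = 1.5337 = 153.37%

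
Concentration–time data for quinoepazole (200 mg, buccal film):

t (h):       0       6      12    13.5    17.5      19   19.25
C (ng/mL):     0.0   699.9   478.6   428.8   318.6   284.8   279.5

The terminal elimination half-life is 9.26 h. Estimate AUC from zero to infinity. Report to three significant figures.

AUC = 12100 ng/mL·h

Trapezoidal AUC_0→19.25:
  [0→6]: (0.0+699.9)/2 × 6 = 2099.7
  [6→12]: (699.9+478.6)/2 × 6 = 3535.5
  [12→13.5]: (478.6+428.8)/2 × 1.5 = 680.55
  [13.5→17.5]: (428.8+318.6)/2 × 4 = 1494.8
  [17.5→19]: (318.6+284.8)/2 × 1.5 = 452.55
  [19→19.25]: (284.8+279.5)/2 × 0.25 = 70.5375
  Sum = 8333.6375 ng/mL·h
k_e = ln2 / t½ = 0.693147 / 9.26 = 0.0749 h^-1
Extrapolated tail: C_last / k_e = 279.5 / 0.0749 = 3731.642
AUC_0→∞ = 8333.6375 + 3731.642 = 12065.2795 ng/mL·h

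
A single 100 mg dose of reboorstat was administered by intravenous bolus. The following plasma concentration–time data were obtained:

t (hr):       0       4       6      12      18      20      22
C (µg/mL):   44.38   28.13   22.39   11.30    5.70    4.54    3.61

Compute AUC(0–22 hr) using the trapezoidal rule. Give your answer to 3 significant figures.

AUC = 366 µg/mL·hr

Trapezoidal AUC_0→22:
  [0→4]: (44.38+28.13)/2 × 4 = 145.02
  [4→6]: (28.13+22.39)/2 × 2 = 50.52
  [6→12]: (22.39+11.30)/2 × 6 = 101.07
  [12→18]: (11.30+5.70)/2 × 6 = 51.0
  [18→20]: (5.70+4.54)/2 × 2 = 10.24
  [20→22]: (4.54+3.61)/2 × 2 = 8.15
  Sum = 366.0 µg/mL·hr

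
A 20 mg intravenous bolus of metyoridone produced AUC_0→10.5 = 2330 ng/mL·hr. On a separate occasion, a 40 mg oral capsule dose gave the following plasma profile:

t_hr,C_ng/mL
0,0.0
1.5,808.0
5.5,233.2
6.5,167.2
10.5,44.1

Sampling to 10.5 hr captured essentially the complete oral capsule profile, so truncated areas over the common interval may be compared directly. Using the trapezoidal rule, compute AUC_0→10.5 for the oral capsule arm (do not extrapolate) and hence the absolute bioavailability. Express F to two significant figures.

F = 0.71

Trapezoidal AUC_0→10.5 (oral capsule):
  [0→1.5]: (0.0+808.0)/2 × 1.5 = 606.0
  [1.5→5.5]: (808.0+233.2)/2 × 4 = 2082.4
  [5.5→6.5]: (233.2+167.2)/2 × 1 = 200.2
  [6.5→10.5]: (167.2+44.1)/2 × 4 = 422.6
  Sum = 3311.2 ng/mL·hr
F = (AUC_ev/D_ev)/(AUC_iv/D_iv) = (3311.2/40)/(2330/20) = 82.78/116.5 = 0.7106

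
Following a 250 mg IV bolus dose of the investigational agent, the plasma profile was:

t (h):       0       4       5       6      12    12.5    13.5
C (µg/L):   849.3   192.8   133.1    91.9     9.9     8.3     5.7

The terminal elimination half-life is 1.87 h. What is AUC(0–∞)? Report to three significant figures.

AUC = 2690 µg/L·h

Trapezoidal AUC_0→13.5:
  [0→4]: (849.3+192.8)/2 × 4 = 2084.2
  [4→5]: (192.8+133.1)/2 × 1 = 162.95
  [5→6]: (133.1+91.9)/2 × 1 = 112.5
  [6→12]: (91.9+9.9)/2 × 6 = 305.4
  [12→12.5]: (9.9+8.3)/2 × 0.5 = 4.55
  [12.5→13.5]: (8.3+5.7)/2 × 1 = 7.0
  Sum = 2676.6 µg/L·h
k_e = ln2 / t½ = 0.693147 / 1.87 = 0.3707 h^-1
Extrapolated tail: C_last / k_e = 5.7 / 0.3707 = 15.376
AUC_0→∞ = 2676.6 + 15.376 = 2691.976 µg/L·h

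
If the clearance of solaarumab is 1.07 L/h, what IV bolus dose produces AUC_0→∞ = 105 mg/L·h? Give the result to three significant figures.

Dose_iv = CL × AUC_0→∞
     = 1.07 × 105 = 112.35 mg

Dose = 112 mg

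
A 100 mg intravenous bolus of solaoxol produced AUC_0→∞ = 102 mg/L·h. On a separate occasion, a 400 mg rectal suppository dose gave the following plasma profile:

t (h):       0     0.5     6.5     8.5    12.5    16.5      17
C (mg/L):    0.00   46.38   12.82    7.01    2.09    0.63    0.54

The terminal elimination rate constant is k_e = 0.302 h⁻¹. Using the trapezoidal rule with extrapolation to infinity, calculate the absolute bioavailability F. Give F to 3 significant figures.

Trapezoidal AUC_0→17 (rectal suppository):
  [0→0.5]: (0.00+46.38)/2 × 0.5 = 11.595
  [0.5→6.5]: (46.38+12.82)/2 × 6 = 177.6
  [6.5→8.5]: (12.82+7.01)/2 × 2 = 19.83
  [8.5→12.5]: (7.01+2.09)/2 × 4 = 18.2
  [12.5→16.5]: (2.09+0.63)/2 × 4 = 5.44
  [16.5→17]: (0.63+0.54)/2 × 0.5 = 0.2925
  Sum = 232.9575 mg/L·h
Tail: C_last/k_e = 0.54/0.302 = 1.788
AUC_0→∞ (rectal suppository) = 232.9575 + 1.788 = 234.7455 mg/L·h
F = (AUC_ev/D_ev)/(AUC_iv/D_iv) = (234.7455/400)/(102/100) = 0.58686375/1.02 = 0.5754

F = 0.575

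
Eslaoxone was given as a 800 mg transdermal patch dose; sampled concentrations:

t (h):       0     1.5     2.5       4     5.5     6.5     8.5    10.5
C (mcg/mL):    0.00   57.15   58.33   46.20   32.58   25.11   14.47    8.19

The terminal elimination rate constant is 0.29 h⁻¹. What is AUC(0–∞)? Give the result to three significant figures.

AUC = 357 mcg/mL·h

Trapezoidal AUC_0→10.5:
  [0→1.5]: (0.00+57.15)/2 × 1.5 = 42.8625
  [1.5→2.5]: (57.15+58.33)/2 × 1 = 57.74
  [2.5→4]: (58.33+46.20)/2 × 1.5 = 78.3975
  [4→5.5]: (46.20+32.58)/2 × 1.5 = 59.085
  [5.5→6.5]: (32.58+25.11)/2 × 1 = 28.845
  [6.5→8.5]: (25.11+14.47)/2 × 2 = 39.58
  [8.5→10.5]: (14.47+8.19)/2 × 2 = 22.66
  Sum = 329.17 mcg/mL·h
Extrapolated tail: C_last / k_e = 8.19 / 0.29 = 28.241
AUC_0→∞ = 329.17 + 28.241 = 357.411 mcg/mL·h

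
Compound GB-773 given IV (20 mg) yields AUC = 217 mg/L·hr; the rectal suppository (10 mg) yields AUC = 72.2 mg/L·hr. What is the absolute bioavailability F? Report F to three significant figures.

F = 0.665

F = (AUC_ev / D_ev) / (AUC_iv / D_iv)
  = (72.2/10) / (217/20)
  = 7.22 / 10.85 = 0.6654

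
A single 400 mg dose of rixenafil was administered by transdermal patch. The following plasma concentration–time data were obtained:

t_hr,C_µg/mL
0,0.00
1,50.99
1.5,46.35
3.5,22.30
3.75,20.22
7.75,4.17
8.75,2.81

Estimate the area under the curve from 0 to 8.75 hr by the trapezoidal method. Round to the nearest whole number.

Trapezoidal AUC_0→8.75:
  [0→1]: (0.00+50.99)/2 × 1 = 25.495
  [1→1.5]: (50.99+46.35)/2 × 0.5 = 24.335
  [1.5→3.5]: (46.35+22.30)/2 × 2 = 68.65
  [3.5→3.75]: (22.30+20.22)/2 × 0.25 = 5.315
  [3.75→7.75]: (20.22+4.17)/2 × 4 = 48.78
  [7.75→8.75]: (4.17+2.81)/2 × 1 = 3.49
  Sum = 176.065 µg/mL·hr

AUC = 176 µg/mL·hr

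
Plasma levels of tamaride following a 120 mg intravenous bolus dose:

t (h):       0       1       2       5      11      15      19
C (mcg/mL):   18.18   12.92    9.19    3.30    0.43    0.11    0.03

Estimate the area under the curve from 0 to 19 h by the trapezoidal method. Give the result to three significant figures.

Trapezoidal AUC_0→19:
  [0→1]: (18.18+12.92)/2 × 1 = 15.55
  [1→2]: (12.92+9.19)/2 × 1 = 11.055
  [2→5]: (9.19+3.30)/2 × 3 = 18.735
  [5→11]: (3.30+0.43)/2 × 6 = 11.19
  [11→15]: (0.43+0.11)/2 × 4 = 1.08
  [15→19]: (0.11+0.03)/2 × 4 = 0.28
  Sum = 57.89 mcg/mL·h

AUC = 57.9 mcg/mL·h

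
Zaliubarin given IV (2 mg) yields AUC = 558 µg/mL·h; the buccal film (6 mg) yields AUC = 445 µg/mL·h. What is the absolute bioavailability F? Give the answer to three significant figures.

F = (AUC_ev / D_ev) / (AUC_iv / D_iv)
  = (445/6) / (558/2)
  = 74.1667 / 279 = 0.2658

F = 0.266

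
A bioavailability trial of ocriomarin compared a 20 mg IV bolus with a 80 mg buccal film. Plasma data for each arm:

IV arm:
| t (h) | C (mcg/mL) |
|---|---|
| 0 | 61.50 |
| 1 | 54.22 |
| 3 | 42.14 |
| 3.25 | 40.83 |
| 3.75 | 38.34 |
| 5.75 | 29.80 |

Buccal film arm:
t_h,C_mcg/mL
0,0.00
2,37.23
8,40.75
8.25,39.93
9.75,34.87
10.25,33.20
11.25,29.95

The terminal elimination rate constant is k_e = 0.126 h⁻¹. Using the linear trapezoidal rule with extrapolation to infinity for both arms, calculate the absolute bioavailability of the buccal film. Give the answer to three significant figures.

F = 0.319

Trapezoidal AUC_0→5.75 (IV):
  [0→1]: (61.50+54.22)/2 × 1 = 57.86
  [1→3]: (54.22+42.14)/2 × 2 = 96.36
  [3→3.25]: (42.14+40.83)/2 × 0.25 = 10.37125
  [3.25→3.75]: (40.83+38.34)/2 × 0.5 = 19.7925
  [3.75→5.75]: (38.34+29.80)/2 × 2 = 68.14
  Sum = 252.52375 mcg/mL·h
IV tail: 29.80/0.126 = 236.508; AUC_iv,0→∞ = 252.52375 + 236.508 = 489.03175 mcg/mL·h
Trapezoidal AUC_0→11.25 (buccal film):
  [0→2]: (0.00+37.23)/2 × 2 = 37.23
  [2→8]: (37.23+40.75)/2 × 6 = 233.94
  [8→8.25]: (40.75+39.93)/2 × 0.25 = 10.085
  [8.25→9.75]: (39.93+34.87)/2 × 1.5 = 56.1
  [9.75→10.25]: (34.87+33.20)/2 × 0.5 = 17.0175
  [10.25→11.25]: (33.20+29.95)/2 × 1 = 31.575
  Sum = 385.9475 mcg/mL·h
buccal film tail: 29.95/0.126 = 237.698; AUC_ev,0→∞ = 385.9475 + 237.698 = 623.6455 mcg/mL·h
F = (AUC_ev/D_ev)/(AUC_iv/D_iv) = (623.6455/80)/(489.03175/20) = 7.79557/24.4516 = 0.3188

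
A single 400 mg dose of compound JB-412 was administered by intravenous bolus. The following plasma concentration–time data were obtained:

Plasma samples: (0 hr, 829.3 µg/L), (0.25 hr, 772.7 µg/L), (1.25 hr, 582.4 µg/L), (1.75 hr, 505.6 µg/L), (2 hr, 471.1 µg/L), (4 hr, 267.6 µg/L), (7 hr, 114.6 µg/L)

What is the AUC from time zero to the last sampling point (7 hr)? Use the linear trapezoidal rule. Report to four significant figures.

AUC = 2584 µg/L·hr

Trapezoidal AUC_0→7:
  [0→0.25]: (829.3+772.7)/2 × 0.25 = 200.25
  [0.25→1.25]: (772.7+582.4)/2 × 1 = 677.55
  [1.25→1.75]: (582.4+505.6)/2 × 0.5 = 272.0
  [1.75→2]: (505.6+471.1)/2 × 0.25 = 122.0875
  [2→4]: (471.1+267.6)/2 × 2 = 738.7
  [4→7]: (267.6+114.6)/2 × 3 = 573.3
  Sum = 2583.8875 µg/L·hr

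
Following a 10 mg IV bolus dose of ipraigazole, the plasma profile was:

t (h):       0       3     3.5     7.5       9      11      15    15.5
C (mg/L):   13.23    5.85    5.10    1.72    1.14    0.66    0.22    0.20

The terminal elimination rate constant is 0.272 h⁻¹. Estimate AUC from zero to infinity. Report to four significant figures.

AUC = 51.54 mg/L·h

Trapezoidal AUC_0→15.5:
  [0→3]: (13.23+5.85)/2 × 3 = 28.62
  [3→3.5]: (5.85+5.10)/2 × 0.5 = 2.7375
  [3.5→7.5]: (5.10+1.72)/2 × 4 = 13.64
  [7.5→9]: (1.72+1.14)/2 × 1.5 = 2.145
  [9→11]: (1.14+0.66)/2 × 2 = 1.8
  [11→15]: (0.66+0.22)/2 × 4 = 1.76
  [15→15.5]: (0.22+0.20)/2 × 0.5 = 0.105
  Sum = 50.8075 mg/L·h
Extrapolated tail: C_last / k_e = 0.20 / 0.272 = 0.735
AUC_0→∞ = 50.8075 + 0.735 = 51.5425 mg/L·h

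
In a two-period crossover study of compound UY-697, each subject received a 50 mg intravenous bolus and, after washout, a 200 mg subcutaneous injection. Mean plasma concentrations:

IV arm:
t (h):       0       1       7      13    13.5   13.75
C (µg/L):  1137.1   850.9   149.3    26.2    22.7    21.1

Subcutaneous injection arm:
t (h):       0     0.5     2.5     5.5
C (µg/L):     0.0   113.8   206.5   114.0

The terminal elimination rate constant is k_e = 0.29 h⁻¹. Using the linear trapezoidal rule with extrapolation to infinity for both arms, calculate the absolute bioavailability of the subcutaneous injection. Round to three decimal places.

Trapezoidal AUC_0→13.75 (IV):
  [0→1]: (1137.1+850.9)/2 × 1 = 994.0
  [1→7]: (850.9+149.3)/2 × 6 = 3000.6
  [7→13]: (149.3+26.2)/2 × 6 = 526.5
  [13→13.5]: (26.2+22.7)/2 × 0.5 = 12.225
  [13.5→13.75]: (22.7+21.1)/2 × 0.25 = 5.475
  Sum = 4538.8 µg/L·h
IV tail: 21.1/0.29 = 72.759; AUC_iv,0→∞ = 4538.8 + 72.759 = 4611.559 µg/L·h
Trapezoidal AUC_0→5.5 (subcutaneous injection):
  [0→0.5]: (0.0+113.8)/2 × 0.5 = 28.45
  [0.5→2.5]: (113.8+206.5)/2 × 2 = 320.3
  [2.5→5.5]: (206.5+114.0)/2 × 3 = 480.75
  Sum = 829.5 µg/L·h
subcutaneous injection tail: 114.0/0.29 = 393.103; AUC_ev,0→∞ = 829.5 + 393.103 = 1222.603 µg/L·h
F = (AUC_ev/D_ev)/(AUC_iv/D_iv) = (1222.603/200)/(4611.559/50) = 6.113015/92.23118 = 0.0663

F = 0.066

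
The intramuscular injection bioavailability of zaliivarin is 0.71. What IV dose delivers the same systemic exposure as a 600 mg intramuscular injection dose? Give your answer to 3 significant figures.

D_iv = 426 mg

Systemic exposure from an extravascular dose = F × D_ev, so the equivalent IV dose is F × D_ev.
D_iv = F × D_ev = 0.71 × 600 = 426 mg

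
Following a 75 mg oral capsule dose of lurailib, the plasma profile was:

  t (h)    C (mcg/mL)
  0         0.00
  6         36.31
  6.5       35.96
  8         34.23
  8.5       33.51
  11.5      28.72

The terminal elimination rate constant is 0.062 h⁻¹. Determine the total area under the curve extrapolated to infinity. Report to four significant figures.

Trapezoidal AUC_0→11.5:
  [0→6]: (0.00+36.31)/2 × 6 = 108.93
  [6→6.5]: (36.31+35.96)/2 × 0.5 = 18.0675
  [6.5→8]: (35.96+34.23)/2 × 1.5 = 52.6425
  [8→8.5]: (34.23+33.51)/2 × 0.5 = 16.935
  [8.5→11.5]: (33.51+28.72)/2 × 3 = 93.345
  Sum = 289.92 mcg/mL·h
Extrapolated tail: C_last / k_e = 28.72 / 0.062 = 463.226
AUC_0→∞ = 289.92 + 463.226 = 753.146 mcg/mL·h

AUC = 753.1 mcg/mL·h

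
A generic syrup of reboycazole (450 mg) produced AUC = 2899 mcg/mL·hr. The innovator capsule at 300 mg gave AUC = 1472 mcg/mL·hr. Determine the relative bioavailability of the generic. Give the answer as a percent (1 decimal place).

F_rel = (AUC_test/D_test) / (AUC_ref/D_ref)
      = (2899/450) / (1472/300)
      = 6.44222 / 4.90667 = 1.3130 = 131.30%

F_rel = 131.3%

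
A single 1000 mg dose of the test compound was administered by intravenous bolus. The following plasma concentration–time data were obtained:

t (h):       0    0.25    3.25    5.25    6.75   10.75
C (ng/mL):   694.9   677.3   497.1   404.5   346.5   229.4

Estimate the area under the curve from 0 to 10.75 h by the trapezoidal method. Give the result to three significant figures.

Trapezoidal AUC_0→10.75:
  [0→0.25]: (694.9+677.3)/2 × 0.25 = 171.525
  [0.25→3.25]: (677.3+497.1)/2 × 3 = 1761.6
  [3.25→5.25]: (497.1+404.5)/2 × 2 = 901.6
  [5.25→6.75]: (404.5+346.5)/2 × 1.5 = 563.25
  [6.75→10.75]: (346.5+229.4)/2 × 4 = 1151.8
  Sum = 4549.775 ng/mL·h

AUC = 4550 ng/mL·h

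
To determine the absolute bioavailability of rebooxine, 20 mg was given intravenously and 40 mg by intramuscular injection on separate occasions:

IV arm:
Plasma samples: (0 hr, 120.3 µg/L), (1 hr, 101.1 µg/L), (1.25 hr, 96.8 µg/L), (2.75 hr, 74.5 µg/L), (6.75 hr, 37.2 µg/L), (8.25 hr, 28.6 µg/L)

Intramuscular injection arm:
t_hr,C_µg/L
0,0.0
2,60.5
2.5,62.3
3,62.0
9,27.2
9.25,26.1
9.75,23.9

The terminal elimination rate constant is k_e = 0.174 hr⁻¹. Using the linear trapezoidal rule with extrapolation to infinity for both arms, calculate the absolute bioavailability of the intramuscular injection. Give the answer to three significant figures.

Trapezoidal AUC_0→8.25 (IV):
  [0→1]: (120.3+101.1)/2 × 1 = 110.7
  [1→1.25]: (101.1+96.8)/2 × 0.25 = 24.7375
  [1.25→2.75]: (96.8+74.5)/2 × 1.5 = 128.475
  [2.75→6.75]: (74.5+37.2)/2 × 4 = 223.4
  [6.75→8.25]: (37.2+28.6)/2 × 1.5 = 49.35
  Sum = 536.6625 µg/L·hr
IV tail: 28.6/0.174 = 164.368; AUC_iv,0→∞ = 536.6625 + 164.368 = 701.0305 µg/L·hr
Trapezoidal AUC_0→9.75 (intramuscular injection):
  [0→2]: (0.0+60.5)/2 × 2 = 60.5
  [2→2.5]: (60.5+62.3)/2 × 0.5 = 30.7
  [2.5→3]: (62.3+62.0)/2 × 0.5 = 31.075
  [3→9]: (62.0+27.2)/2 × 6 = 267.6
  [9→9.25]: (27.2+26.1)/2 × 0.25 = 6.6625
  [9.25→9.75]: (26.1+23.9)/2 × 0.5 = 12.5
  Sum = 409.0375 µg/L·hr
intramuscular injection tail: 23.9/0.174 = 137.356; AUC_ev,0→∞ = 409.0375 + 137.356 = 546.3935 µg/L·hr
F = (AUC_ev/D_ev)/(AUC_iv/D_iv) = (546.3935/40)/(701.0305/20) = 13.6598/35.051525 = 0.3897

F = 0.390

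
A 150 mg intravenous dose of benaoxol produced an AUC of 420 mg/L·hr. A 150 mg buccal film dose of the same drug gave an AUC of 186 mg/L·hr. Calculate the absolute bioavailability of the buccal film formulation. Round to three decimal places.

F = 0.443

F = (AUC_ev / D_ev) / (AUC_iv / D_iv)
  = (186/150) / (420/150)
  = 1.24 / 2.8 = 0.4429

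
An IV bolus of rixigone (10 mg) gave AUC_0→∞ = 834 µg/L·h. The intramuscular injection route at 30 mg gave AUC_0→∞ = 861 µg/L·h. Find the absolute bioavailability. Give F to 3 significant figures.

F = (AUC_ev / D_ev) / (AUC_iv / D_iv)
  = (861/30) / (834/10)
  = 28.7 / 83.4 = 0.3441

F = 0.344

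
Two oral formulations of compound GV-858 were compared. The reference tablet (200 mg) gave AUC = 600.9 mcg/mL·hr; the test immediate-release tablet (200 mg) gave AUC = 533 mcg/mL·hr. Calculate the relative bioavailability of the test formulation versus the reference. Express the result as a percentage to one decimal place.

F_rel = 88.7%

F_rel = (AUC_test/D_test) / (AUC_ref/D_ref)
      = (533/200) / (600.9/200)
      = 2.665 / 3.0045 = 0.8870 = 88.70%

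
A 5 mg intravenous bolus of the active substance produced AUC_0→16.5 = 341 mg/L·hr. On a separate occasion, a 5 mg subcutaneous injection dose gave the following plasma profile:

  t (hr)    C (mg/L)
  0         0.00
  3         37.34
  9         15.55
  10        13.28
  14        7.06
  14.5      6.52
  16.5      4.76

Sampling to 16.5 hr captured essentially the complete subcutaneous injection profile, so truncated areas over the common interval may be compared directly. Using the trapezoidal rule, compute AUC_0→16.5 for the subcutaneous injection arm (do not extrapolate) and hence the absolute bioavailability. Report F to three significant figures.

Trapezoidal AUC_0→16.5 (subcutaneous injection):
  [0→3]: (0.00+37.34)/2 × 3 = 56.01
  [3→9]: (37.34+15.55)/2 × 6 = 158.67
  [9→10]: (15.55+13.28)/2 × 1 = 14.415
  [10→14]: (13.28+7.06)/2 × 4 = 40.68
  [14→14.5]: (7.06+6.52)/2 × 0.5 = 3.395
  [14.5→16.5]: (6.52+4.76)/2 × 2 = 11.28
  Sum = 284.45 mg/L·hr
F = (AUC_ev/D_ev)/(AUC_iv/D_iv) = (284.45/5)/(341/5) = 56.89/68.2 = 0.8342

F = 0.834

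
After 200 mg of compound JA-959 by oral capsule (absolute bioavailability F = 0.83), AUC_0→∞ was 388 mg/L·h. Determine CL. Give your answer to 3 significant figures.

CL = 0.428 L/h

CL = F × Dose / AUC_0→∞
   = 0.83 × 200 / 388 = 0.427835 L/h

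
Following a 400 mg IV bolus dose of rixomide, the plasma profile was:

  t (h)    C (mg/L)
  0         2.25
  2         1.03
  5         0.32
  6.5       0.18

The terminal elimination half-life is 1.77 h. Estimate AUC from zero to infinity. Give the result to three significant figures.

Trapezoidal AUC_0→6.5:
  [0→2]: (2.25+1.03)/2 × 2 = 3.28
  [2→5]: (1.03+0.32)/2 × 3 = 2.025
  [5→6.5]: (0.32+0.18)/2 × 1.5 = 0.375
  Sum = 5.68 mg/L·h
k_e = ln2 / t½ = 0.693147 / 1.77 = 0.3916 h^-1
Extrapolated tail: C_last / k_e = 0.18 / 0.3916 = 0.460
AUC_0→∞ = 5.68 + 0.460 = 6.14 mg/L·h

AUC = 6.14 mg/L·h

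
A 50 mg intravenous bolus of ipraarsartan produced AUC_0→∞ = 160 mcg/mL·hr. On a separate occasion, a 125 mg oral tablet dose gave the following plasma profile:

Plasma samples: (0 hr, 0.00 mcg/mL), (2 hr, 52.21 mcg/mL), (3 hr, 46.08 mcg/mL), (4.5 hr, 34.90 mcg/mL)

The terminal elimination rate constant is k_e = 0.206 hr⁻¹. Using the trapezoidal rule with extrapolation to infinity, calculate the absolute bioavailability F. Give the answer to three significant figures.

Trapezoidal AUC_0→4.5 (oral tablet):
  [0→2]: (0.00+52.21)/2 × 2 = 52.21
  [2→3]: (52.21+46.08)/2 × 1 = 49.145
  [3→4.5]: (46.08+34.90)/2 × 1.5 = 60.735
  Sum = 162.09 mcg/mL·hr
Tail: C_last/k_e = 34.90/0.206 = 169.417
AUC_0→∞ (oral tablet) = 162.09 + 169.417 = 331.507 mcg/mL·hr
F = (AUC_ev/D_ev)/(AUC_iv/D_iv) = (331.507/125)/(160/50) = 2.652056/3.2 = 0.8288

F = 0.829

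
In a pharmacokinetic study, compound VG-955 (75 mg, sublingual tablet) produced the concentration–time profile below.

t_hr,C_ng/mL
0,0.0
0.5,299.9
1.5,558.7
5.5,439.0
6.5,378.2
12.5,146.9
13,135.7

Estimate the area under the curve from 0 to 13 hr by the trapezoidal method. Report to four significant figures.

Trapezoidal AUC_0→13:
  [0→0.5]: (0.0+299.9)/2 × 0.5 = 74.975
  [0.5→1.5]: (299.9+558.7)/2 × 1 = 429.3
  [1.5→5.5]: (558.7+439.0)/2 × 4 = 1995.4
  [5.5→6.5]: (439.0+378.2)/2 × 1 = 408.6
  [6.5→12.5]: (378.2+146.9)/2 × 6 = 1575.3
  [12.5→13]: (146.9+135.7)/2 × 0.5 = 70.65
  Sum = 4554.225 ng/mL·hr

AUC = 4554 ng/mL·hr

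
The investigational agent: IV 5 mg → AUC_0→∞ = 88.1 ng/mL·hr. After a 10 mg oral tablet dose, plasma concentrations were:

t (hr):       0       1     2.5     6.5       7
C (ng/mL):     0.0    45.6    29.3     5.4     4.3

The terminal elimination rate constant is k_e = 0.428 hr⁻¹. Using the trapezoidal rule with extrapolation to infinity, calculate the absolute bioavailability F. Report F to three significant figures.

Trapezoidal AUC_0→7 (oral tablet):
  [0→1]: (0.0+45.6)/2 × 1 = 22.8
  [1→2.5]: (45.6+29.3)/2 × 1.5 = 56.175
  [2.5→6.5]: (29.3+5.4)/2 × 4 = 69.4
  [6.5→7]: (5.4+4.3)/2 × 0.5 = 2.425
  Sum = 150.8 ng/mL·hr
Tail: C_last/k_e = 4.3/0.428 = 10.047
AUC_0→∞ (oral tablet) = 150.8 + 10.047 = 160.847 ng/mL·hr
F = (AUC_ev/D_ev)/(AUC_iv/D_iv) = (160.847/10)/(88.1/5) = 16.0847/17.62 = 0.9129

F = 0.913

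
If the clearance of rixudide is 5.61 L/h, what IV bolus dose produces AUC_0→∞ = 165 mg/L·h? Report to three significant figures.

Dose_iv = CL × AUC_0→∞
     = 5.61 × 165 = 925.65 mg

Dose = 926 mg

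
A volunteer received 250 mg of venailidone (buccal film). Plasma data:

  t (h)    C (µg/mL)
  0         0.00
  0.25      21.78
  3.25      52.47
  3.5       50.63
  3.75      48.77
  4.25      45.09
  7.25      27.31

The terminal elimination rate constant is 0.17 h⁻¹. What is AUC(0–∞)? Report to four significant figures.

AUC = 432.1 µg/mL·h

Trapezoidal AUC_0→7.25:
  [0→0.25]: (0.00+21.78)/2 × 0.25 = 2.7225
  [0.25→3.25]: (21.78+52.47)/2 × 3 = 111.375
  [3.25→3.5]: (52.47+50.63)/2 × 0.25 = 12.8875
  [3.5→3.75]: (50.63+48.77)/2 × 0.25 = 12.425
  [3.75→4.25]: (48.77+45.09)/2 × 0.5 = 23.465
  [4.25→7.25]: (45.09+27.31)/2 × 3 = 108.6
  Sum = 271.475 µg/mL·h
Extrapolated tail: C_last / k_e = 27.31 / 0.17 = 160.647
AUC_0→∞ = 271.475 + 160.647 = 432.122 µg/mL·h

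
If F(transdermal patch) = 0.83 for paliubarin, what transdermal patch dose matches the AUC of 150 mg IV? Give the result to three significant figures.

For equal systemic exposure: F × D_ev = D_iv
D_ev = D_iv / F = 150 / 0.83 = 180.723 mg

D_transdermal = 181 mg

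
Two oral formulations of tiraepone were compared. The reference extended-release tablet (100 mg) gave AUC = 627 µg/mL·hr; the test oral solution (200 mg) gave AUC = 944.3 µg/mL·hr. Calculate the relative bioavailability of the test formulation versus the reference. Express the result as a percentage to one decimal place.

F_rel = 75.3%

F_rel = (AUC_test/D_test) / (AUC_ref/D_ref)
      = (944.3/200) / (627/100)
      = 4.7215 / 6.27 = 0.7530 = 75.30%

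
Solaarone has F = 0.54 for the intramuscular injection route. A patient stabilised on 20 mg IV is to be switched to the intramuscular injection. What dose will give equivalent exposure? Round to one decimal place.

For equal systemic exposure: F × D_ev = D_iv
D_ev = D_iv / F = 20 / 0.54 = 37.037 mg

D_intramuscular = 37.0 mg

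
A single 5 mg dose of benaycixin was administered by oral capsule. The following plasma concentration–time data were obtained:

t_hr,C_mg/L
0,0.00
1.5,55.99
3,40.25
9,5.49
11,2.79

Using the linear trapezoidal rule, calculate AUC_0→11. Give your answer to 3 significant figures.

Trapezoidal AUC_0→11:
  [0→1.5]: (0.00+55.99)/2 × 1.5 = 41.9925
  [1.5→3]: (55.99+40.25)/2 × 1.5 = 72.18
  [3→9]: (40.25+5.49)/2 × 6 = 137.22
  [9→11]: (5.49+2.79)/2 × 2 = 8.28
  Sum = 259.6725 mg/L·hr

AUC = 260 mg/L·hr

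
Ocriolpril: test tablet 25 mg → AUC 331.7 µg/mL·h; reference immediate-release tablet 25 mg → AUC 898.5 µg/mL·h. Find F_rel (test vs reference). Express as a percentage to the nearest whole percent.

F_rel = (AUC_test/D_test) / (AUC_ref/D_ref)
      = (331.7/25) / (898.5/25)
      = 13.268 / 35.94 = 0.3692 = 36.92%

F_rel = 37%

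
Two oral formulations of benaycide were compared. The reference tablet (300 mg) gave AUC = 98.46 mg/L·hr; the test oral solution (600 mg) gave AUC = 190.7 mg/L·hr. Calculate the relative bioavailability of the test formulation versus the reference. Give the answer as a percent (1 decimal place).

F_rel = (AUC_test/D_test) / (AUC_ref/D_ref)
      = (190.7/600) / (98.46/300)
      = 0.317833 / 0.3282 = 0.9684 = 96.84%

F_rel = 96.8%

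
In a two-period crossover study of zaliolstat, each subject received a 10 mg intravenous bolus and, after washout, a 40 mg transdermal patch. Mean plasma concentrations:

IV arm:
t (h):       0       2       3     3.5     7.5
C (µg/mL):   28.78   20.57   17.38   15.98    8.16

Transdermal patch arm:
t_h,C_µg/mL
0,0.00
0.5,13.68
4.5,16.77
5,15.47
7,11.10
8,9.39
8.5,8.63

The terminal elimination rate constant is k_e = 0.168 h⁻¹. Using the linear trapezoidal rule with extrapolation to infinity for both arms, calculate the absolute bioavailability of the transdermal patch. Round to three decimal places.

Trapezoidal AUC_0→7.5 (IV):
  [0→2]: (28.78+20.57)/2 × 2 = 49.35
  [2→3]: (20.57+17.38)/2 × 1 = 18.975
  [3→3.5]: (17.38+15.98)/2 × 0.5 = 8.34
  [3.5→7.5]: (15.98+8.16)/2 × 4 = 48.28
  Sum = 124.945 µg/mL·h
IV tail: 8.16/0.168 = 48.571; AUC_iv,0→∞ = 124.945 + 48.571 = 173.516 µg/mL·h
Trapezoidal AUC_0→8.5 (transdermal patch):
  [0→0.5]: (0.00+13.68)/2 × 0.5 = 3.42
  [0.5→4.5]: (13.68+16.77)/2 × 4 = 60.9
  [4.5→5]: (16.77+15.47)/2 × 0.5 = 8.06
  [5→7]: (15.47+11.10)/2 × 2 = 26.57
  [7→8]: (11.10+9.39)/2 × 1 = 10.245
  [8→8.5]: (9.39+8.63)/2 × 0.5 = 4.505
  Sum = 113.7 µg/mL·h
transdermal patch tail: 8.63/0.168 = 51.369; AUC_ev,0→∞ = 113.7 + 51.369 = 165.069 µg/mL·h
F = (AUC_ev/D_ev)/(AUC_iv/D_iv) = (165.069/40)/(173.516/10) = 4.126725/17.3516 = 0.2378

F = 0.238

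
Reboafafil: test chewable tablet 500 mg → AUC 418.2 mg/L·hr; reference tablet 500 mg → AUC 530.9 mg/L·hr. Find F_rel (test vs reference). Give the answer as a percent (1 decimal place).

F_rel = (AUC_test/D_test) / (AUC_ref/D_ref)
      = (418.2/500) / (530.9/500)
      = 0.8364 / 1.0618 = 0.7877 = 78.77%

F_rel = 78.8%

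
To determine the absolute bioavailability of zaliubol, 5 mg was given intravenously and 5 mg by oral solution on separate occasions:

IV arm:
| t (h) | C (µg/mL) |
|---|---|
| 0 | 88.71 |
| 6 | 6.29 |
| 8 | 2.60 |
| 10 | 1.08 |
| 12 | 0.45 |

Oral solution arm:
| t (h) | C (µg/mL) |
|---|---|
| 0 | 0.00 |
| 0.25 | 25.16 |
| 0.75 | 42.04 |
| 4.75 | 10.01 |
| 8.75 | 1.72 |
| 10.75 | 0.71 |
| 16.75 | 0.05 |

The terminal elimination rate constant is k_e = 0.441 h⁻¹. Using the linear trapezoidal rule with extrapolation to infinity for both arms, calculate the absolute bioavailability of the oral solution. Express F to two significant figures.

F = 0.51

Trapezoidal AUC_0→12 (IV):
  [0→6]: (88.71+6.29)/2 × 6 = 285.0
  [6→8]: (6.29+2.60)/2 × 2 = 8.89
  [8→10]: (2.60+1.08)/2 × 2 = 3.68
  [10→12]: (1.08+0.45)/2 × 2 = 1.53
  Sum = 299.1 µg/mL·h
IV tail: 0.45/0.441 = 1.020; AUC_iv,0→∞ = 299.1 + 1.020 = 300.12 µg/mL·h
Trapezoidal AUC_0→16.75 (oral solution):
  [0→0.25]: (0.00+25.16)/2 × 0.25 = 3.145
  [0.25→0.75]: (25.16+42.04)/2 × 0.5 = 16.8
  [0.75→4.75]: (42.04+10.01)/2 × 4 = 104.1
  [4.75→8.75]: (10.01+1.72)/2 × 4 = 23.46
  [8.75→10.75]: (1.72+0.71)/2 × 2 = 2.43
  [10.75→16.75]: (0.71+0.05)/2 × 6 = 2.28
  Sum = 152.215 µg/mL·h
oral solution tail: 0.05/0.441 = 0.113; AUC_ev,0→∞ = 152.215 + 0.113 = 152.328 µg/mL·h
F = (AUC_ev/D_ev)/(AUC_iv/D_iv) = (152.328/5)/(300.12/5) = 30.4656/60.024 = 0.5076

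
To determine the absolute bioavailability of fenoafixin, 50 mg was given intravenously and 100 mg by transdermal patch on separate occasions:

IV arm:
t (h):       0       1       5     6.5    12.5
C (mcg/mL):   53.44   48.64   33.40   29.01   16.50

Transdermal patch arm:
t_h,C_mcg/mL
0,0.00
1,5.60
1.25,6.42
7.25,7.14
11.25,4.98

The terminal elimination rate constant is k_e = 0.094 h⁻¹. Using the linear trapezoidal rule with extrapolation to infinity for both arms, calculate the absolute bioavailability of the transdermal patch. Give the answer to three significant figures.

F = 0.106

Trapezoidal AUC_0→12.5 (IV):
  [0→1]: (53.44+48.64)/2 × 1 = 51.04
  [1→5]: (48.64+33.40)/2 × 4 = 164.08
  [5→6.5]: (33.40+29.01)/2 × 1.5 = 46.8075
  [6.5→12.5]: (29.01+16.50)/2 × 6 = 136.53
  Sum = 398.4575 mcg/mL·h
IV tail: 16.50/0.094 = 175.532; AUC_iv,0→∞ = 398.4575 + 175.532 = 573.9895 mcg/mL·h
Trapezoidal AUC_0→11.25 (transdermal patch):
  [0→1]: (0.00+5.60)/2 × 1 = 2.8
  [1→1.25]: (5.60+6.42)/2 × 0.25 = 1.5025
  [1.25→7.25]: (6.42+7.14)/2 × 6 = 40.68
  [7.25→11.25]: (7.14+4.98)/2 × 4 = 24.24
  Sum = 69.2225 mcg/mL·h
transdermal patch tail: 4.98/0.094 = 52.979; AUC_ev,0→∞ = 69.2225 + 52.979 = 122.2015 mcg/mL·h
F = (AUC_ev/D_ev)/(AUC_iv/D_iv) = (122.2015/100)/(573.9895/50) = 1.222015/11.47979 = 0.1064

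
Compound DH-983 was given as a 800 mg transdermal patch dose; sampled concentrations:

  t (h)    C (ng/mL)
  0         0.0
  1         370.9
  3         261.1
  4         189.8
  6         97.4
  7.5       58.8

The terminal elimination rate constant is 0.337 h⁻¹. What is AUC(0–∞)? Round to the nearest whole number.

AUC = 1622 ng/mL·h

Trapezoidal AUC_0→7.5:
  [0→1]: (0.0+370.9)/2 × 1 = 185.45
  [1→3]: (370.9+261.1)/2 × 2 = 632.0
  [3→4]: (261.1+189.8)/2 × 1 = 225.45
  [4→6]: (189.8+97.4)/2 × 2 = 287.2
  [6→7.5]: (97.4+58.8)/2 × 1.5 = 117.15
  Sum = 1447.25 ng/mL·h
Extrapolated tail: C_last / k_e = 58.8 / 0.337 = 174.481
AUC_0→∞ = 1447.25 + 174.481 = 1621.731 ng/mL·h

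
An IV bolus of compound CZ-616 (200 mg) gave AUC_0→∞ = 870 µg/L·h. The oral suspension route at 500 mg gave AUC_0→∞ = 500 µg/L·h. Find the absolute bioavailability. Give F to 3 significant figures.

F = 0.230

F = (AUC_ev / D_ev) / (AUC_iv / D_iv)
  = (500/500) / (870/200)
  = 1 / 4.35 = 0.2299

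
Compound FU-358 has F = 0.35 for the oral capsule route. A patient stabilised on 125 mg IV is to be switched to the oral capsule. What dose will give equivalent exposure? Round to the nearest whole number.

D_oral = 357 mg

For equal systemic exposure: F × D_ev = D_iv
D_ev = D_iv / F = 125 / 0.35 = 357.143 mg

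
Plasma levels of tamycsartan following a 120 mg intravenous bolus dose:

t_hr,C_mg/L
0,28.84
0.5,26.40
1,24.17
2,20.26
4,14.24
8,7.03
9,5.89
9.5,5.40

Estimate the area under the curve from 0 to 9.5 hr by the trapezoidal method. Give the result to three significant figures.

AUC = 135 mg/L·hr

Trapezoidal AUC_0→9.5:
  [0→0.5]: (28.84+26.40)/2 × 0.5 = 13.81
  [0.5→1]: (26.40+24.17)/2 × 0.5 = 12.6425
  [1→2]: (24.17+20.26)/2 × 1 = 22.215
  [2→4]: (20.26+14.24)/2 × 2 = 34.5
  [4→8]: (14.24+7.03)/2 × 4 = 42.54
  [8→9]: (7.03+5.89)/2 × 1 = 6.46
  [9→9.5]: (5.89+5.40)/2 × 0.5 = 2.8225
  Sum = 134.99 mg/L·hr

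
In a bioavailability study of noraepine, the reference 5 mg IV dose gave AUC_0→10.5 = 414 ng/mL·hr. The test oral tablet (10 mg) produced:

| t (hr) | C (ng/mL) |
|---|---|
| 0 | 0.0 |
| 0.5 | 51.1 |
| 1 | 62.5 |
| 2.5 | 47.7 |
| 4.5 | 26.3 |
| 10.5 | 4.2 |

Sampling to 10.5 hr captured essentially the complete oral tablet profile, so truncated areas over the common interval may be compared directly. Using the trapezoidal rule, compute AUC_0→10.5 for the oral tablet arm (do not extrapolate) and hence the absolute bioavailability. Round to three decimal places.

Trapezoidal AUC_0→10.5 (oral tablet):
  [0→0.5]: (0.0+51.1)/2 × 0.5 = 12.775
  [0.5→1]: (51.1+62.5)/2 × 0.5 = 28.4
  [1→2.5]: (62.5+47.7)/2 × 1.5 = 82.65
  [2.5→4.5]: (47.7+26.3)/2 × 2 = 74.0
  [4.5→10.5]: (26.3+4.2)/2 × 6 = 91.5
  Sum = 289.325 ng/mL·hr
F = (AUC_ev/D_ev)/(AUC_iv/D_iv) = (289.325/10)/(414/5) = 28.9325/82.8 = 0.3494

F = 0.349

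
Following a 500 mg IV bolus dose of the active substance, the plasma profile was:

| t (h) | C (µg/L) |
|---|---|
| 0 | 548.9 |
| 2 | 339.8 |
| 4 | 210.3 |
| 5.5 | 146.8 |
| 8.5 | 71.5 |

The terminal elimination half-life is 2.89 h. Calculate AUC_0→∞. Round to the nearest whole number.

AUC = 2332 µg/L·h

Trapezoidal AUC_0→8.5:
  [0→2]: (548.9+339.8)/2 × 2 = 888.7
  [2→4]: (339.8+210.3)/2 × 2 = 550.1
  [4→5.5]: (210.3+146.8)/2 × 1.5 = 267.825
  [5.5→8.5]: (146.8+71.5)/2 × 3 = 327.45
  Sum = 2034.075 µg/L·h
k_e = ln2 / t½ = 0.693147 / 2.89 = 0.2398 h^-1
Extrapolated tail: C_last / k_e = 71.5 / 0.2398 = 298.165
AUC_0→∞ = 2034.075 + 298.165 = 2332.24 µg/L·h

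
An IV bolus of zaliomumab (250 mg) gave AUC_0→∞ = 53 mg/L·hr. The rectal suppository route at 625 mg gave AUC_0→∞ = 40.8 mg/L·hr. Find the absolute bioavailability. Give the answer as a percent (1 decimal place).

F = 30.8%

F = (AUC_ev / D_ev) / (AUC_iv / D_iv)
  = (40.8/625) / (53/250)
  = 0.06528 / 0.212 = 0.3079
  = 30.79%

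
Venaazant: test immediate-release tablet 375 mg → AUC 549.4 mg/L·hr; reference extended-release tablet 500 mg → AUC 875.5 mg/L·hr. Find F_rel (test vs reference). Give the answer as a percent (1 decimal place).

F_rel = 83.7%

F_rel = (AUC_test/D_test) / (AUC_ref/D_ref)
      = (549.4/375) / (875.5/500)
      = 1.46507 / 1.751 = 0.8367 = 83.67%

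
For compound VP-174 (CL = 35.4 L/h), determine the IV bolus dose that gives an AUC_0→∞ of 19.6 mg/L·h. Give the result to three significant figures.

Dose_iv = CL × AUC_0→∞
     = 35.4 × 19.6 = 693.84 mg

Dose = 694 mg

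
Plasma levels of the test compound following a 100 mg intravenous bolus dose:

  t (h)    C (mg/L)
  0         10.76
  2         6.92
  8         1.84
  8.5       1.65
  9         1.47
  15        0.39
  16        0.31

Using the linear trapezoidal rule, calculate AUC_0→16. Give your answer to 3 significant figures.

Trapezoidal AUC_0→16:
  [0→2]: (10.76+6.92)/2 × 2 = 17.68
  [2→8]: (6.92+1.84)/2 × 6 = 26.28
  [8→8.5]: (1.84+1.65)/2 × 0.5 = 0.8725
  [8.5→9]: (1.65+1.47)/2 × 0.5 = 0.78
  [9→15]: (1.47+0.39)/2 × 6 = 5.58
  [15→16]: (0.39+0.31)/2 × 1 = 0.35
  Sum = 51.5425 mg/L·h

AUC = 51.5 mg/L·h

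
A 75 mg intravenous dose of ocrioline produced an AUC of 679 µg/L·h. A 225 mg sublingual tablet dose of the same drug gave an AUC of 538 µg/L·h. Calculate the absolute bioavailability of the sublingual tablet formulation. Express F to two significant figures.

F = (AUC_ev / D_ev) / (AUC_iv / D_iv)
  = (538/225) / (679/75)
  = 2.39111 / 9.05333 = 0.2641

F = 0.26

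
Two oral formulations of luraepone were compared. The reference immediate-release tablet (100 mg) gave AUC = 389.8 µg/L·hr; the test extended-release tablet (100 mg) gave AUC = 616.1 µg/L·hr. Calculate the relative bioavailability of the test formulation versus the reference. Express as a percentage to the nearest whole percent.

F_rel = (AUC_test/D_test) / (AUC_ref/D_ref)
      = (616.1/100) / (389.8/100)
      = 6.161 / 3.898 = 1.5806 = 158.06%

F_rel = 158%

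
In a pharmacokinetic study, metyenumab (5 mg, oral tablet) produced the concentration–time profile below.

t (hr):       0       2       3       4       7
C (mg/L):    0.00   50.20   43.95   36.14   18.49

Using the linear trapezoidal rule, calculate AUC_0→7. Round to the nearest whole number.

Trapezoidal AUC_0→7:
  [0→2]: (0.00+50.20)/2 × 2 = 50.2
  [2→3]: (50.20+43.95)/2 × 1 = 47.075
  [3→4]: (43.95+36.14)/2 × 1 = 40.045
  [4→7]: (36.14+18.49)/2 × 3 = 81.945
  Sum = 219.265 mg/L·hr

AUC = 219 mg/L·hr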